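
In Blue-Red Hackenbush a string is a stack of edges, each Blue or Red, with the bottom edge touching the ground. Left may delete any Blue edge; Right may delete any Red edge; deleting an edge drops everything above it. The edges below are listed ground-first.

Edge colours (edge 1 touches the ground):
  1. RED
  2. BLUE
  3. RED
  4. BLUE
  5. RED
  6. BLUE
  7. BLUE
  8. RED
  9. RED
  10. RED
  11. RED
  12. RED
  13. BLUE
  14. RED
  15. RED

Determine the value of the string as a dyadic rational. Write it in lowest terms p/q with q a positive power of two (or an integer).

-10743/16384

Prefix values for RED BLUE RED BLUE RED BLUE BLUE RED RED RED RED RED BLUE RED RED via {L|R} + simplicity:
R: Left { ∅ }, Right { 0 } => simplest -1
RB: Left { -1 }, Right { 0 } => simplest -1/2
RBR: Left { -1 }, Right { -1/2, 0 } => simplest -3/4
RBRB: Left { -1, -3/4 }, Right { -1/2, 0 } => simplest -5/8
RBRBR: Left { -1, -3/4 }, Right { -5/8, -1/2, 0 } => simplest -11/16
RBRBRB: Left { -1, -3/4, -11/16 }, Right { -5/8, -1/2, 0 } => simplest -21/32
RBRBRBB: Left { -1, -3/4, -11/16, -21/32 }, Right { -5/8, -1/2, 0 } => simplest -41/64
RBRBRBBR: Left { -1, -3/4, -11/16, -21/32 }, Right { -41/64, -5/8, -1/2, 0 } => simplest -83/128
RBRBRBBRR: Left { -1, -3/4, -11/16, -21/32 }, Right { -83/128, -41/64, -5/8, -1/2, 0 } => simplest -167/256
RBRBRBBRRR: Left { -1, -3/4, -11/16, -21/32 }, Right { -167/256, -83/128, -41/64, -5/8, -1/2, 0 } => simplest -335/512
RBRBRBBRRRR: Left { -1, -3/4, -11/16, -21/32 }, Right { -335/512, -167/256, -83/128, -41/64, -5/8, -1/2, 0 } => simplest -671/1024
RBRBRBBRRRRR: Left { -1, -3/4, -11/16, -21/32 }, Right { -671/1024, -335/512, -167/256, -83/128, -41/64, -5/8, -1/2, 0 } => simplest -1343/2048
RBRBRBBRRRRRB: Left { -1, -3/4, -11/16, -21/32, -1343/2048 }, Right { -671/1024, -335/512, -167/256, -83/128, -41/64, -5/8, -1/2, 0 } => simplest -2685/4096
RBRBRBBRRRRRBR: Left { -1, -3/4, -11/16, -21/32, -1343/2048 }, Right { -2685/4096, -671/1024, -335/512, -167/256, -83/128, -41/64, -5/8, -1/2, 0 } => simplest -5371/8192
RBRBRBBRRRRRBRR: Left { -1, -3/4, -11/16, -21/32, -1343/2048 }, Right { -5371/8192, -2685/4096, -671/1024, -335/512, -167/256, -83/128, -41/64, -5/8, -1/2, 0 } => simplest -10743/16384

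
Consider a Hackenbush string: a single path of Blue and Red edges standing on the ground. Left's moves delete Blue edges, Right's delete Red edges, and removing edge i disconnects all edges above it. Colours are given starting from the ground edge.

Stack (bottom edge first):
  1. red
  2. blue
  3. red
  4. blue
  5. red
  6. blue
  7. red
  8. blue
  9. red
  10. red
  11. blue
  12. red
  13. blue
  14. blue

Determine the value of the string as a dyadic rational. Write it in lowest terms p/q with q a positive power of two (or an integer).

G(r) = { none | 0 } -> -1
G(rb) = { -1 | 0 } -> -1/2
G(rbr) = { -1 | -1/2; 0 } -> -3/4
G(rbrb) = { -1; -3/4 | -1/2; 0 } -> -5/8
G(rbrbr) = { -1; -3/4 | -5/8; -1/2; 0 } -> -11/16
G(rbrbrb) = { -1; -3/4; -11/16 | -5/8; -1/2; 0 } -> -21/32
G(rbrbrbr) = { -1; -3/4; -11/16 | -21/32; -5/8; -1/2; 0 } -> -43/64
G(rbrbrbrb) = { -1; -3/4; -11/16; -43/64 | -21/32; -5/8; -1/2; 0 } -> -85/128
G(rbrbrbrbr) = { -1; -3/4; -11/16; -43/64 | -85/128; -21/32; -5/8; -1/2; 0 } -> -171/256
G(rbrbrbrbrr) = { -1; -3/4; -11/16; -43/64 | -171/256; -85/128; -21/32; -5/8; -1/2; 0 } -> -343/512
G(rbrbrbrbrrb) = { -1; -3/4; -11/16; -43/64; -343/512 | -171/256; -85/128; -21/32; -5/8; -1/2; 0 } -> -685/1024
G(rbrbrbrbrrbr) = { -1; -3/4; -11/16; -43/64; -343/512 | -685/1024; -171/256; -85/128; -21/32; -5/8; -1/2; 0 } -> -1371/2048
G(rbrbrbrbrrbrb) = { -1; -3/4; -11/16; -43/64; -343/512; -1371/2048 | -685/1024; -171/256; -85/128; -21/32; -5/8; -1/2; 0 } -> -2741/4096
G(rbrbrbrbrrbrbb) = { -1; -3/4; -11/16; -43/64; -343/512; -1371/2048; -2741/4096 | -685/1024; -171/256; -85/128; -21/32; -5/8; -1/2; 0 } -> -5481/8192

-5481/8192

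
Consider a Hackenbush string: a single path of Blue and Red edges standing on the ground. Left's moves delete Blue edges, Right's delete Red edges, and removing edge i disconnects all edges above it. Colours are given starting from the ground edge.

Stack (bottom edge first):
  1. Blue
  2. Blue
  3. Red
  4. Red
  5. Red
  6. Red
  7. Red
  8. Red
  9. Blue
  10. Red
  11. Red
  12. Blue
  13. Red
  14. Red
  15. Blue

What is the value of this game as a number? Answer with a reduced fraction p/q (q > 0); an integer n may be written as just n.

8339/8192

val(B) = { 0 | (no moves) } ⇒ 1
val(BB) = { 0; 1 | (no moves) } ⇒ 2
val(BBR) = { 0; 1 | 2 } ⇒ 3/2
val(BBRR) = { 0; 1 | 3/2; 2 } ⇒ 5/4
val(BBRRR) = { 0; 1 | 5/4; 3/2; 2 } ⇒ 9/8
val(BBRRRR) = { 0; 1 | 9/8; 5/4; 3/2; 2 } ⇒ 17/16
val(BBRRRRR) = { 0; 1 | 17/16; 9/8; 5/4; 3/2; 2 } ⇒ 33/32
val(BBRRRRRR) = { 0; 1 | 33/32; 17/16; 9/8; 5/4; 3/2; 2 } ⇒ 65/64
val(BBRRRRRRB) = { 0; 1; 65/64 | 33/32; 17/16; 9/8; 5/4; 3/2; 2 } ⇒ 131/128
val(BBRRRRRRBR) = { 0; 1; 65/64 | 131/128; 33/32; 17/16; 9/8; 5/4; 3/2; 2 } ⇒ 261/256
val(BBRRRRRRBRR) = { 0; 1; 65/64 | 261/256; 131/128; 33/32; 17/16; 9/8; 5/4; 3/2; 2 } ⇒ 521/512
val(BBRRRRRRBRRB) = { 0; 1; 65/64; 521/512 | 261/256; 131/128; 33/32; 17/16; 9/8; 5/4; 3/2; 2 } ⇒ 1043/1024
val(BBRRRRRRBRRBR) = { 0; 1; 65/64; 521/512 | 1043/1024; 261/256; 131/128; 33/32; 17/16; 9/8; 5/4; 3/2; 2 } ⇒ 2085/2048
val(BBRRRRRRBRRBRR) = { 0; 1; 65/64; 521/512 | 2085/2048; 1043/1024; 261/256; 131/128; 33/32; 17/16; 9/8; 5/4; 3/2; 2 } ⇒ 4169/4096
val(BBRRRRRRBRRBRRB) = { 0; 1; 65/64; 521/512; 4169/4096 | 2085/2048; 1043/1024; 261/256; 131/128; 33/32; 17/16; 9/8; 5/4; 3/2; 2 } ⇒ 8339/8192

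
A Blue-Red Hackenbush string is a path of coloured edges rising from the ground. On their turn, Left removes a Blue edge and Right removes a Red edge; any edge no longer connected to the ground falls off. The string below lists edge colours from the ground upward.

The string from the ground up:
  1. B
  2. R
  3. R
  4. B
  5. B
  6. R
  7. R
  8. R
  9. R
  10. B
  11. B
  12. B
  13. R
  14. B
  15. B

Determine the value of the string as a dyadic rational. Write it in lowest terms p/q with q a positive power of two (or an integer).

Build v(s[:k]) for k = 1..15, string s = B R R B B R R R R B B B R B B.
edge 1 of 15 (B): { 0 | — } → 1
edge 2 of 15 (R): { 0 | 1 } → 1/2
edge 3 of 15 (R): { 0 | 1/2 1 } → 1/4
edge 4 of 15 (B): { 0 1/4 | 1/2 1 } → 3/8
edge 5 of 15 (B): { 0 1/4 3/8 | 1/2 1 } → 7/16
edge 6 of 15 (R): { 0 1/4 3/8 | 7/16 1/2 1 } → 13/32
edge 7 of 15 (R): { 0 1/4 3/8 | 13/32 7/16 1/2 1 } → 25/64
edge 8 of 15 (R): { 0 1/4 3/8 | 25/64 13/32 7/16 1/2 1 } → 49/128
edge 9 of 15 (R): { 0 1/4 3/8 | 49/128 25/64 13/32 7/16 1/2 1 } → 97/256
edge 10 of 15 (B): { 0 1/4 3/8 97/256 | 49/128 25/64 13/32 7/16 1/2 1 } → 195/512
edge 11 of 15 (B): { 0 1/4 3/8 97/256 195/512 | 49/128 25/64 13/32 7/16 1/2 1 } → 391/1024
edge 12 of 15 (B): { 0 1/4 3/8 97/256 195/512 391/1024 | 49/128 25/64 13/32 7/16 1/2 1 } → 783/2048
edge 13 of 15 (R): { 0 1/4 3/8 97/256 195/512 391/1024 | 783/2048 49/128 25/64 13/32 7/16 1/2 1 } → 1565/4096
edge 14 of 15 (B): { 0 1/4 3/8 97/256 195/512 391/1024 1565/4096 | 783/2048 49/128 25/64 13/32 7/16 1/2 1 } → 3131/8192
edge 15 of 15 (B): { 0 1/4 3/8 97/256 195/512 391/1024 1565/4096 3131/8192 | 783/2048 49/128 25/64 13/32 7/16 1/2 1 } → 6263/16384

6263/16384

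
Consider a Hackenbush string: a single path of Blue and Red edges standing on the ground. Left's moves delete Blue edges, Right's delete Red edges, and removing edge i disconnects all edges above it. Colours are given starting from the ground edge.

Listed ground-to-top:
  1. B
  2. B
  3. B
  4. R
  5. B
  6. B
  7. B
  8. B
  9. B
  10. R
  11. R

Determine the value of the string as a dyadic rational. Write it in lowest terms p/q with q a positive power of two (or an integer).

761/256

Build value(s[:k]) for k = 1..11, string s = B B B R B B B B B R R.
B: Left { 0 }, Right { · } so simplest 1
BB: Left { 0, 1 }, Right { · } so simplest 2
BBB: Left { 0, 1, 2 }, Right { · } so simplest 3
BBBR: Left { 0, 1, 2 }, Right { 3 } so simplest 5/2
BBBRB: Left { 0, 1, 2, 5/2 }, Right { 3 } so simplest 11/4
BBBRBB: Left { 0, 1, 2, 5/2, 11/4 }, Right { 3 } so simplest 23/8
BBBRBBB: Left { 0, 1, 2, 5/2, 11/4, 23/8 }, Right { 3 } so simplest 47/16
BBBRBBBB: Left { 0, 1, 2, 5/2, 11/4, 23/8, 47/16 }, Right { 3 } so simplest 95/32
BBBRBBBBB: Left { 0, 1, 2, 5/2, 11/4, 23/8, 47/16, 95/32 }, Right { 3 } so simplest 191/64
BBBRBBBBBR: Left { 0, 1, 2, 5/2, 11/4, 23/8, 47/16, 95/32 }, Right { 191/64, 3 } so simplest 381/128
BBBRBBBBBRR: Left { 0, 1, 2, 5/2, 11/4, 23/8, 47/16, 95/32 }, Right { 381/128, 191/64, 3 } so simplest 761/256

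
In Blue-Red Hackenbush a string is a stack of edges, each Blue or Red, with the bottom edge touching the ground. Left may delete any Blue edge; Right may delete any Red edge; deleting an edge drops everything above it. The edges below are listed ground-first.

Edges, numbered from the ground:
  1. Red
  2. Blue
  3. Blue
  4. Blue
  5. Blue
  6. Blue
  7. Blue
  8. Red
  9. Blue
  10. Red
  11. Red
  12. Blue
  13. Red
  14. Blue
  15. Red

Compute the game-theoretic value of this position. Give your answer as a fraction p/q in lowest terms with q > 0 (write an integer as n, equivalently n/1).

v(R) = { — | 0 } = -1
v(RB) = { -1 | 0 } = -1/2
v(RBB) = { -1, -1/2 | 0 } = -1/4
v(RBBB) = { -1, -1/2, -1/4 | 0 } = -1/8
v(RBBBB) = { -1, -1/2, -1/4, -1/8 | 0 } = -1/16
v(RBBBBB) = { -1, -1/2, -1/4, -1/8, -1/16 | 0 } = -1/32
v(RBBBBBB) = { -1, -1/2, -1/4, -1/8, -1/16, -1/32 | 0 } = -1/64
v(RBBBBBBR) = { -1, -1/2, -1/4, -1/8, -1/16, -1/32 | -1/64, 0 } = -3/128
v(RBBBBBBRB) = { -1, -1/2, -1/4, -1/8, -1/16, -1/32, -3/128 | -1/64, 0 } = -5/256
v(RBBBBBBRBR) = { -1, -1/2, -1/4, -1/8, -1/16, -1/32, -3/128 | -5/256, -1/64, 0 } = -11/512
v(RBBBBBBRBRR) = { -1, -1/2, -1/4, -1/8, -1/16, -1/32, -3/128 | -11/512, -5/256, -1/64, 0 } = -23/1024
v(RBBBBBBRBRRB) = { -1, -1/2, -1/4, -1/8, -1/16, -1/32, -3/128, -23/1024 | -11/512, -5/256, -1/64, 0 } = -45/2048
v(RBBBBBBRBRRBR) = { -1, -1/2, -1/4, -1/8, -1/16, -1/32, -3/128, -23/1024 | -45/2048, -11/512, -5/256, -1/64, 0 } = -91/4096
v(RBBBBBBRBRRBRB) = { -1, -1/2, -1/4, -1/8, -1/16, -1/32, -3/128, -23/1024, -91/4096 | -45/2048, -11/512, -5/256, -1/64, 0 } = -181/8192
v(RBBBBBBRBRRBRBR) = { -1, -1/2, -1/4, -1/8, -1/16, -1/32, -3/128, -23/1024, -91/4096 | -181/8192, -45/2048, -11/512, -5/256, -1/64, 0 } = -363/16384

-363/16384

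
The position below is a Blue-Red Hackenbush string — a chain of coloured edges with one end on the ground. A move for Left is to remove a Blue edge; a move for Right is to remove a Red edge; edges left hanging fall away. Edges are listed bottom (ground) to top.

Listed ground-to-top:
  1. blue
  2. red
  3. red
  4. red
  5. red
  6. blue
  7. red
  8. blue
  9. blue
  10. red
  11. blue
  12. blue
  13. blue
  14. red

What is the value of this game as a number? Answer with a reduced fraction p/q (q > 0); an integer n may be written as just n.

733/8192

Recurse on prefixes of the 14-edge string blue red red red red blue red blue blue red blue blue blue red:
val_1 [b]  L=[0]  R=[∅]  = 1
val_2 [br]  L=[0]  R=[1]  = 1/2
val_3 [brr]  L=[0]  R=[1/2, 1]  = 1/4
val_4 [brrr]  L=[0]  R=[1/4, 1/2, 1]  = 1/8
val_5 [brrrr]  L=[0]  R=[1/8, 1/4, 1/2, 1]  = 1/16
val_6 [brrrrb]  L=[0, 1/16]  R=[1/8, 1/4, 1/2, 1]  = 3/32
val_7 [brrrrbr]  L=[0, 1/16]  R=[3/32, 1/8, 1/4, 1/2, 1]  = 5/64
val_8 [brrrrbrb]  L=[0, 1/16, 5/64]  R=[3/32, 1/8, 1/4, 1/2, 1]  = 11/128
val_9 [brrrrbrbb]  L=[0, 1/16, 5/64, 11/128]  R=[3/32, 1/8, 1/4, 1/2, 1]  = 23/256
val_10 [brrrrbrbbr]  L=[0, 1/16, 5/64, 11/128]  R=[23/256, 3/32, 1/8, 1/4, 1/2, 1]  = 45/512
val_11 [brrrrbrbbrb]  L=[0, 1/16, 5/64, 11/128, 45/512]  R=[23/256, 3/32, 1/8, 1/4, 1/2, 1]  = 91/1024
val_12 [brrrrbrbbrbb]  L=[0, 1/16, 5/64, 11/128, 45/512, 91/1024]  R=[23/256, 3/32, 1/8, 1/4, 1/2, 1]  = 183/2048
val_13 [brrrrbrbbrbbb]  L=[0, 1/16, 5/64, 11/128, 45/512, 91/1024, 183/2048]  R=[23/256, 3/32, 1/8, 1/4, 1/2, 1]  = 367/4096
val_14 [brrrrbrbbrbbbr]  L=[0, 1/16, 5/64, 11/128, 45/512, 91/1024, 183/2048]  R=[367/4096, 23/256, 3/32, 1/8, 1/4, 1/2, 1]  = 733/8192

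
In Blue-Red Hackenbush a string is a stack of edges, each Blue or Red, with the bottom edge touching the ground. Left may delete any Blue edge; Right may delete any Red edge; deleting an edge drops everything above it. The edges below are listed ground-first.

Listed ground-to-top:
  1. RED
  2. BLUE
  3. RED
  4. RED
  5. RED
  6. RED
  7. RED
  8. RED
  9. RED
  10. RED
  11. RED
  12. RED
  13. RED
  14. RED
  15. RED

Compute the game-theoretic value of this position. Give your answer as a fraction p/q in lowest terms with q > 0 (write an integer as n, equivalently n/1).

-16383/16384

Build g(s[:k]) for k = 1..15, string s = RED BLUE RED RED RED RED RED RED RED RED RED RED RED RED RED.
g(R) = {  | 0 } = -1
g(RB) = { -1 | 0 } = -1/2
g(RBR) = { -1 | -1/2, 0 } = -3/4
g(RBRR) = { -1 | -3/4, -1/2, 0 } = -7/8
g(RBRRR) = { -1 | -7/8, -3/4, -1/2, 0 } = -15/16
g(RBRRRR) = { -1 | -15/16, -7/8, -3/4, -1/2, 0 } = -31/32
g(RBRRRRR) = { -1 | -31/32, -15/16, -7/8, -3/4, -1/2, 0 } = -63/64
g(RBRRRRRR) = { -1 | -63/64, -31/32, -15/16, -7/8, -3/4, -1/2, 0 } = -127/128
g(RBRRRRRRR) = { -1 | -127/128, -63/64, -31/32, -15/16, -7/8, -3/4, -1/2, 0 } = -255/256
g(RBRRRRRRRR) = { -1 | -255/256, -127/128, -63/64, -31/32, -15/16, -7/8, -3/4, -1/2, 0 } = -511/512
g(RBRRRRRRRRR) = { -1 | -511/512, -255/256, -127/128, -63/64, -31/32, -15/16, -7/8, -3/4, -1/2, 0 } = -1023/1024
g(RBRRRRRRRRRR) = { -1 | -1023/1024, -511/512, -255/256, -127/128, -63/64, -31/32, -15/16, -7/8, -3/4, -1/2, 0 } = -2047/2048
g(RBRRRRRRRRRRR) = { -1 | -2047/2048, -1023/1024, -511/512, -255/256, -127/128, -63/64, -31/32, -15/16, -7/8, -3/4, -1/2, 0 } = -4095/4096
g(RBRRRRRRRRRRRR) = { -1 | -4095/4096, -2047/2048, -1023/1024, -511/512, -255/256, -127/128, -63/64, -31/32, -15/16, -7/8, -3/4, -1/2, 0 } = -8191/8192
g(RBRRRRRRRRRRRRR) = { -1 | -8191/8192, -4095/4096, -2047/2048, -1023/1024, -511/512, -255/256, -127/128, -63/64, -31/32, -15/16, -7/8, -3/4, -1/2, 0 } = -16383/16384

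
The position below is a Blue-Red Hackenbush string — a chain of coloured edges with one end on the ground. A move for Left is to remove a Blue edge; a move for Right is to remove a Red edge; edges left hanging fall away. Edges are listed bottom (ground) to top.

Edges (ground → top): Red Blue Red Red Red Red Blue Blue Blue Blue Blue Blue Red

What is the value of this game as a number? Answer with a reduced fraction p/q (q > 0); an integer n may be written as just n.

val(R) = { · | 0 } = -1
val(RB) = { -1 | 0 } = -1/2
val(RBR) = { -1 | -1/2 0 } = -3/4
val(RBRR) = { -1 | -3/4 -1/2 0 } = -7/8
val(RBRRR) = { -1 | -7/8 -3/4 -1/2 0 } = -15/16
val(RBRRRR) = { -1 | -15/16 -7/8 -3/4 -1/2 0 } = -31/32
val(RBRRRRB) = { -1 -31/32 | -15/16 -7/8 -3/4 -1/2 0 } = -61/64
val(RBRRRRBB) = { -1 -31/32 -61/64 | -15/16 -7/8 -3/4 -1/2 0 } = -121/128
val(RBRRRRBBB) = { -1 -31/32 -61/64 -121/128 | -15/16 -7/8 -3/4 -1/2 0 } = -241/256
val(RBRRRRBBBB) = { -1 -31/32 -61/64 -121/128 -241/256 | -15/16 -7/8 -3/4 -1/2 0 } = -481/512
val(RBRRRRBBBBB) = { -1 -31/32 -61/64 -121/128 -241/256 -481/512 | -15/16 -7/8 -3/4 -1/2 0 } = -961/1024
val(RBRRRRBBBBBB) = { -1 -31/32 -61/64 -121/128 -241/256 -481/512 -961/1024 | -15/16 -7/8 -3/4 -1/2 0 } = -1921/2048
val(RBRRRRBBBBBBR) = { -1 -31/32 -61/64 -121/128 -241/256 -481/512 -961/1024 | -1921/2048 -15/16 -7/8 -3/4 -1/2 0 } = -3843/4096

-3843/4096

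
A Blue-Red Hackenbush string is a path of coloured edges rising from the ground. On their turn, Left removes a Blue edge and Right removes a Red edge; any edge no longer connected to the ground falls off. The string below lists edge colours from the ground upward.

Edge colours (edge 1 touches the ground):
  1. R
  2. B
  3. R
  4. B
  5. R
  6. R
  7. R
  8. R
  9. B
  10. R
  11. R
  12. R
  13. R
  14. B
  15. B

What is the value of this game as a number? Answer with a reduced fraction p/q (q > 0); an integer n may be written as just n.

Build G(s[:k]) for k = 1..15, string s = R B R B R R R R B R R R R B B.
G(R) = { ∅ | 0 } => -1
G(RB) = { -1 | 0 } => -1/2
G(RBR) = { -1 | -1/2, 0 } => -3/4
G(RBRB) = { -1, -3/4 | -1/2, 0 } => -5/8
G(RBRBR) = { -1, -3/4 | -5/8, -1/2, 0 } => -11/16
G(RBRBRR) = { -1, -3/4 | -11/16, -5/8, -1/2, 0 } => -23/32
G(RBRBRRR) = { -1, -3/4 | -23/32, -11/16, -5/8, -1/2, 0 } => -47/64
G(RBRBRRRR) = { -1, -3/4 | -47/64, -23/32, -11/16, -5/8, -1/2, 0 } => -95/128
G(RBRBRRRRB) = { -1, -3/4, -95/128 | -47/64, -23/32, -11/16, -5/8, -1/2, 0 } => -189/256
G(RBRBRRRRBR) = { -1, -3/4, -95/128 | -189/256, -47/64, -23/32, -11/16, -5/8, -1/2, 0 } => -379/512
G(RBRBRRRRBRR) = { -1, -3/4, -95/128 | -379/512, -189/256, -47/64, -23/32, -11/16, -5/8, -1/2, 0 } => -759/1024
G(RBRBRRRRBRRR) = { -1, -3/4, -95/128 | -759/1024, -379/512, -189/256, -47/64, -23/32, -11/16, -5/8, -1/2, 0 } => -1519/2048
G(RBRBRRRRBRRRR) = { -1, -3/4, -95/128 | -1519/2048, -759/1024, -379/512, -189/256, -47/64, -23/32, -11/16, -5/8, -1/2, 0 } => -3039/4096
G(RBRBRRRRBRRRRB) = { -1, -3/4, -95/128, -3039/4096 | -1519/2048, -759/1024, -379/512, -189/256, -47/64, -23/32, -11/16, -5/8, -1/2, 0 } => -6077/8192
G(RBRBRRRRBRRRRBB) = { -1, -3/4, -95/128, -3039/4096, -6077/8192 | -1519/2048, -759/1024, -379/512, -189/256, -47/64, -23/32, -11/16, -5/8, -1/2, 0 } => -12153/16384

-12153/16384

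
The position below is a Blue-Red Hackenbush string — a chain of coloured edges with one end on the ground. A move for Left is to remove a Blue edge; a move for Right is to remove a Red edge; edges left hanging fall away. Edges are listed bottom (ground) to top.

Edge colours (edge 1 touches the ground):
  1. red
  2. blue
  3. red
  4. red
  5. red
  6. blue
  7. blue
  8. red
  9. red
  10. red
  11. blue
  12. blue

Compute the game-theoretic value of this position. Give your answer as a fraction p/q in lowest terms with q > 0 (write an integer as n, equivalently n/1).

g_1 [r]  L=[—]  R=[0]  => -1
g_2 [rb]  L=[-1]  R=[0]  => -1/2
g_3 [rbr]  L=[-1]  R=[-1/2,0]  => -3/4
g_4 [rbrr]  L=[-1]  R=[-3/4,-1/2,0]  => -7/8
g_5 [rbrrr]  L=[-1]  R=[-7/8,-3/4,-1/2,0]  => -15/16
g_6 [rbrrrb]  L=[-1,-15/16]  R=[-7/8,-3/4,-1/2,0]  => -29/32
g_7 [rbrrrbb]  L=[-1,-15/16,-29/32]  R=[-7/8,-3/4,-1/2,0]  => -57/64
g_8 [rbrrrbbr]  L=[-1,-15/16,-29/32]  R=[-57/64,-7/8,-3/4,-1/2,0]  => -115/128
g_9 [rbrrrbbrr]  L=[-1,-15/16,-29/32]  R=[-115/128,-57/64,-7/8,-3/4,-1/2,0]  => -231/256
g_10 [rbrrrbbrrr]  L=[-1,-15/16,-29/32]  R=[-231/256,-115/128,-57/64,-7/8,-3/4,-1/2,0]  => -463/512
g_11 [rbrrrbbrrrb]  L=[-1,-15/16,-29/32,-463/512]  R=[-231/256,-115/128,-57/64,-7/8,-3/4,-1/2,0]  => -925/1024
g_12 [rbrrrbbrrrbb]  L=[-1,-15/16,-29/32,-463/512,-925/1024]  R=[-231/256,-115/128,-57/64,-7/8,-3/4,-1/2,0]  => -1849/2048

-1849/2048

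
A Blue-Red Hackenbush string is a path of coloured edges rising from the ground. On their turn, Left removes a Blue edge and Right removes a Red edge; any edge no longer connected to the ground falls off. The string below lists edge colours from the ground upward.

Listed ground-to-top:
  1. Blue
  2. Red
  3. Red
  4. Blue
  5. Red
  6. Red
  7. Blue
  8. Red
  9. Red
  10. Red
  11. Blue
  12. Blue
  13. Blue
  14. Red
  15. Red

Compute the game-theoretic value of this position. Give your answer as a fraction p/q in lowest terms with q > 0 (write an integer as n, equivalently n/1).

1 of 15 · B · max L 0 · min R +∞ => 1
2 of 15 · BR · max L 0 · min R 1 => 1/2
3 of 15 · BRR · max L 0 · min R 1/2 => 1/4
4 of 15 · BRRB · max L 1/4 · min R 1/2 => 3/8
5 of 15 · BRRBR · max L 1/4 · min R 3/8 => 5/16
6 of 15 · BRRBRR · max L 1/4 · min R 5/16 => 9/32
7 of 15 · BRRBRRB · max L 9/32 · min R 5/16 => 19/64
8 of 15 · BRRBRRBR · max L 9/32 · min R 19/64 => 37/128
9 of 15 · BRRBRRBRR · max L 9/32 · min R 37/128 => 73/256
10 of 15 · BRRBRRBRRR · max L 9/32 · min R 73/256 => 145/512
11 of 15 · BRRBRRBRRRB · max L 145/512 · min R 73/256 => 291/1024
12 of 15 · BRRBRRBRRRBB · max L 291/1024 · min R 73/256 => 583/2048
13 of 15 · BRRBRRBRRRBBB · max L 583/2048 · min R 73/256 => 1167/4096
14 of 15 · BRRBRRBRRRBBBR · max L 583/2048 · min R 1167/4096 => 2333/8192
15 of 15 · BRRBRRBRRRBBBRR · max L 583/2048 · min R 2333/8192 => 4665/16384

4665/16384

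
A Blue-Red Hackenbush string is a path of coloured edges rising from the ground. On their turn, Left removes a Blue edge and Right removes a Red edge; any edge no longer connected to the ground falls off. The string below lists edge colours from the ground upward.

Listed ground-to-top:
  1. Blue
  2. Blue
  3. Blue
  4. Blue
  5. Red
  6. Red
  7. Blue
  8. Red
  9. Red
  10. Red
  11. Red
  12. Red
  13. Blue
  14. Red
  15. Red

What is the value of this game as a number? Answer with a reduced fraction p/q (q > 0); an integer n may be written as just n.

6665/2048

edge 1 of 15 (Blue): { 0 | ∅ } -> 1
edge 2 of 15 (Blue): { 0; 1 | ∅ } -> 2
edge 3 of 15 (Blue): { 0; 1; 2 | ∅ } -> 3
edge 4 of 15 (Blue): { 0; 1; 2; 3 | ∅ } -> 4
edge 5 of 15 (Red): { 0; 1; 2; 3 | 4 } -> 7/2
edge 6 of 15 (Red): { 0; 1; 2; 3 | 7/2; 4 } -> 13/4
edge 7 of 15 (Blue): { 0; 1; 2; 3; 13/4 | 7/2; 4 } -> 27/8
edge 8 of 15 (Red): { 0; 1; 2; 3; 13/4 | 27/8; 7/2; 4 } -> 53/16
edge 9 of 15 (Red): { 0; 1; 2; 3; 13/4 | 53/16; 27/8; 7/2; 4 } -> 105/32
edge 10 of 15 (Red): { 0; 1; 2; 3; 13/4 | 105/32; 53/16; 27/8; 7/2; 4 } -> 209/64
edge 11 of 15 (Red): { 0; 1; 2; 3; 13/4 | 209/64; 105/32; 53/16; 27/8; 7/2; 4 } -> 417/128
edge 12 of 15 (Red): { 0; 1; 2; 3; 13/4 | 417/128; 209/64; 105/32; 53/16; 27/8; 7/2; 4 } -> 833/256
edge 13 of 15 (Blue): { 0; 1; 2; 3; 13/4; 833/256 | 417/128; 209/64; 105/32; 53/16; 27/8; 7/2; 4 } -> 1667/512
edge 14 of 15 (Red): { 0; 1; 2; 3; 13/4; 833/256 | 1667/512; 417/128; 209/64; 105/32; 53/16; 27/8; 7/2; 4 } -> 3333/1024
edge 15 of 15 (Red): { 0; 1; 2; 3; 13/4; 833/256 | 3333/1024; 1667/512; 417/128; 209/64; 105/32; 53/16; 27/8; 7/2; 4 } -> 6665/2048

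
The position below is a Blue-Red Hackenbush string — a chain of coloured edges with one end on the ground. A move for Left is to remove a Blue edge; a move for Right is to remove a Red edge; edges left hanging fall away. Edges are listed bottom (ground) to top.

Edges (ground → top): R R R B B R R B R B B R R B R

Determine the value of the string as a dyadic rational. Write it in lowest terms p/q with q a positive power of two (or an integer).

-9883/4096

Recurse on prefixes of the 15-edge string R R R B B R R B R B B R R B R:
g_1 [R]  L=[—]  R=[0]  — -1
g_2 [RR]  L=[—]  R=[-1 0]  — -2
g_3 [RRR]  L=[—]  R=[-2 -1 0]  — -3
g_4 [RRRB]  L=[-3]  R=[-2 -1 0]  — -5/2
g_5 [RRRBB]  L=[-3 -5/2]  R=[-2 -1 0]  — -9/4
g_6 [RRRBBR]  L=[-3 -5/2]  R=[-9/4 -2 -1 0]  — -19/8
g_7 [RRRBBRR]  L=[-3 -5/2]  R=[-19/8 -9/4 -2 -1 0]  — -39/16
g_8 [RRRBBRRB]  L=[-3 -5/2 -39/16]  R=[-19/8 -9/4 -2 -1 0]  — -77/32
g_9 [RRRBBRRBR]  L=[-3 -5/2 -39/16]  R=[-77/32 -19/8 -9/4 -2 -1 0]  — -155/64
g_10 [RRRBBRRBRB]  L=[-3 -5/2 -39/16 -155/64]  R=[-77/32 -19/8 -9/4 -2 -1 0]  — -309/128
g_11 [RRRBBRRBRBB]  L=[-3 -5/2 -39/16 -155/64 -309/128]  R=[-77/32 -19/8 -9/4 -2 -1 0]  — -617/256
g_12 [RRRBBRRBRBBR]  L=[-3 -5/2 -39/16 -155/64 -309/128]  R=[-617/256 -77/32 -19/8 -9/4 -2 -1 0]  — -1235/512
g_13 [RRRBBRRBRBBRR]  L=[-3 -5/2 -39/16 -155/64 -309/128]  R=[-1235/512 -617/256 -77/32 -19/8 -9/4 -2 -1 0]  — -2471/1024
g_14 [RRRBBRRBRBBRRB]  L=[-3 -5/2 -39/16 -155/64 -309/128 -2471/1024]  R=[-1235/512 -617/256 -77/32 -19/8 -9/4 -2 -1 0]  — -4941/2048
g_15 [RRRBBRRBRBBRRBR]  L=[-3 -5/2 -39/16 -155/64 -309/128 -2471/1024]  R=[-4941/2048 -1235/512 -617/256 -77/32 -19/8 -9/4 -2 -1 0]  — -9883/4096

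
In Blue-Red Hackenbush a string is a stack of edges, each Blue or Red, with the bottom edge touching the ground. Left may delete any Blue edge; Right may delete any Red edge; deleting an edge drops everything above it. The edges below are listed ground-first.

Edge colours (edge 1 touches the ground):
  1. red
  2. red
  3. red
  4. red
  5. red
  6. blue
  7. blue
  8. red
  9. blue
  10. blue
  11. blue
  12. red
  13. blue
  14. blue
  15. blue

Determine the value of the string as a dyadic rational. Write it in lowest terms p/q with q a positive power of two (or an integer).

Recurse on prefixes of the 15-edge string red red red red red blue blue red blue blue blue red blue blue blue:
edge 1 of 15 (red): { — | 0 } so -1
edge 2 of 15 (red): { — | -1,0 } so -2
edge 3 of 15 (red): { — | -2,-1,0 } so -3
edge 4 of 15 (red): { — | -3,-2,-1,0 } so -4
edge 5 of 15 (red): { — | -4,-3,-2,-1,0 } so -5
edge 6 of 15 (blue): { -5 | -4,-3,-2,-1,0 } so -9/2
edge 7 of 15 (blue): { -5,-9/2 | -4,-3,-2,-1,0 } so -17/4
edge 8 of 15 (red): { -5,-9/2 | -17/4,-4,-3,-2,-1,0 } so -35/8
edge 9 of 15 (blue): { -5,-9/2,-35/8 | -17/4,-4,-3,-2,-1,0 } so -69/16
edge 10 of 15 (blue): { -5,-9/2,-35/8,-69/16 | -17/4,-4,-3,-2,-1,0 } so -137/32
edge 11 of 15 (blue): { -5,-9/2,-35/8,-69/16,-137/32 | -17/4,-4,-3,-2,-1,0 } so -273/64
edge 12 of 15 (red): { -5,-9/2,-35/8,-69/16,-137/32 | -273/64,-17/4,-4,-3,-2,-1,0 } so -547/128
edge 13 of 15 (blue): { -5,-9/2,-35/8,-69/16,-137/32,-547/128 | -273/64,-17/4,-4,-3,-2,-1,0 } so -1093/256
edge 14 of 15 (blue): { -5,-9/2,-35/8,-69/16,-137/32,-547/128,-1093/256 | -273/64,-17/4,-4,-3,-2,-1,0 } so -2185/512
edge 15 of 15 (blue): { -5,-9/2,-35/8,-69/16,-137/32,-547/128,-1093/256,-2185/512 | -273/64,-17/4,-4,-3,-2,-1,0 } so -4369/1024

-4369/1024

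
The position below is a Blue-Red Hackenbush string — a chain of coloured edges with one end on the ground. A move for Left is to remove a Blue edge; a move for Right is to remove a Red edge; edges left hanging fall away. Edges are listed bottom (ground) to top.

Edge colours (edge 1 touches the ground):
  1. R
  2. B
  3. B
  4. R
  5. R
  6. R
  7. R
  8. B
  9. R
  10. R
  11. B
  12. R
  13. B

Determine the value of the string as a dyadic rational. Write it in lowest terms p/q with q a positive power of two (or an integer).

-1973/4096

Prefix values for R B B R R R R B R R B R B via {L|R} + simplicity:
R: Left { none }, Right { 0 } = simplest -1
RB: Left { -1 }, Right { 0 } = simplest -1/2
RBB: Left { -1, -1/2 }, Right { 0 } = simplest -1/4
RBBR: Left { -1, -1/2 }, Right { -1/4, 0 } = simplest -3/8
RBBRR: Left { -1, -1/2 }, Right { -3/8, -1/4, 0 } = simplest -7/16
RBBRRR: Left { -1, -1/2 }, Right { -7/16, -3/8, -1/4, 0 } = simplest -15/32
RBBRRRR: Left { -1, -1/2 }, Right { -15/32, -7/16, -3/8, -1/4, 0 } = simplest -31/64
RBBRRRRB: Left { -1, -1/2, -31/64 }, Right { -15/32, -7/16, -3/8, -1/4, 0 } = simplest -61/128
RBBRRRRBR: Left { -1, -1/2, -31/64 }, Right { -61/128, -15/32, -7/16, -3/8, -1/4, 0 } = simplest -123/256
RBBRRRRBRR: Left { -1, -1/2, -31/64 }, Right { -123/256, -61/128, -15/32, -7/16, -3/8, -1/4, 0 } = simplest -247/512
RBBRRRRBRRB: Left { -1, -1/2, -31/64, -247/512 }, Right { -123/256, -61/128, -15/32, -7/16, -3/8, -1/4, 0 } = simplest -493/1024
RBBRRRRBRRBR: Left { -1, -1/2, -31/64, -247/512 }, Right { -493/1024, -123/256, -61/128, -15/32, -7/16, -3/8, -1/4, 0 } = simplest -987/2048
RBBRRRRBRRBRB: Left { -1, -1/2, -31/64, -247/512, -987/2048 }, Right { -493/1024, -123/256, -61/128, -15/32, -7/16, -3/8, -1/4, 0 } = simplest -1973/4096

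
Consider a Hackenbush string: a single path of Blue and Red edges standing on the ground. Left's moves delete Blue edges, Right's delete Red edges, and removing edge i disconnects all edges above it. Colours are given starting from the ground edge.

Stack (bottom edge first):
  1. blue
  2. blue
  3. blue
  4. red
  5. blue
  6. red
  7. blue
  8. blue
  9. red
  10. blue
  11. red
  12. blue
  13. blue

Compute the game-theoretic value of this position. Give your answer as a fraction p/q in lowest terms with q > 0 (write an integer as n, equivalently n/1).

Prefix values for blue blue blue red blue red blue blue red blue red blue blue via {L|R} + simplicity:
v(b) = { 0 | none } — 1
v(bb) = { 0, 1 | none } — 2
v(bbb) = { 0, 1, 2 | none } — 3
v(bbbr) = { 0, 1, 2 | 3 } — 5/2
v(bbbrb) = { 0, 1, 2, 5/2 | 3 } — 11/4
v(bbbrbr) = { 0, 1, 2, 5/2 | 11/4, 3 } — 21/8
v(bbbrbrb) = { 0, 1, 2, 5/2, 21/8 | 11/4, 3 } — 43/16
v(bbbrbrbb) = { 0, 1, 2, 5/2, 21/8, 43/16 | 11/4, 3 } — 87/32
v(bbbrbrbbr) = { 0, 1, 2, 5/2, 21/8, 43/16 | 87/32, 11/4, 3 } — 173/64
v(bbbrbrbbrb) = { 0, 1, 2, 5/2, 21/8, 43/16, 173/64 | 87/32, 11/4, 3 } — 347/128
v(bbbrbrbbrbr) = { 0, 1, 2, 5/2, 21/8, 43/16, 173/64 | 347/128, 87/32, 11/4, 3 } — 693/256
v(bbbrbrbbrbrb) = { 0, 1, 2, 5/2, 21/8, 43/16, 173/64, 693/256 | 347/128, 87/32, 11/4, 3 } — 1387/512
v(bbbrbrbbrbrbb) = { 0, 1, 2, 5/2, 21/8, 43/16, 173/64, 693/256, 1387/512 | 347/128, 87/32, 11/4, 3 } — 2775/1024

2775/1024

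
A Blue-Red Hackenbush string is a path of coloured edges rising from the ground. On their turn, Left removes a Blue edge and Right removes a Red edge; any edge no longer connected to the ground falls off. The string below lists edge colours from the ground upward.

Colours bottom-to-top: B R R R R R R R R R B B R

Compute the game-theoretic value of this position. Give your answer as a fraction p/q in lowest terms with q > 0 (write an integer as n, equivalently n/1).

13/4096

Build value(s[:k]) for k = 1..13, string s = B R R R R R R R R R B B R.
value_1 [B]  L=[0]  R=[]  -> 1
value_2 [BR]  L=[0]  R=[1]  -> 1/2
value_3 [BRR]  L=[0]  R=[1/2; 1]  -> 1/4
value_4 [BRRR]  L=[0]  R=[1/4; 1/2; 1]  -> 1/8
value_5 [BRRRR]  L=[0]  R=[1/8; 1/4; 1/2; 1]  -> 1/16
value_6 [BRRRRR]  L=[0]  R=[1/16; 1/8; 1/4; 1/2; 1]  -> 1/32
value_7 [BRRRRRR]  L=[0]  R=[1/32; 1/16; 1/8; 1/4; 1/2; 1]  -> 1/64
value_8 [BRRRRRRR]  L=[0]  R=[1/64; 1/32; 1/16; 1/8; 1/4; 1/2; 1]  -> 1/128
value_9 [BRRRRRRRR]  L=[0]  R=[1/128; 1/64; 1/32; 1/16; 1/8; 1/4; 1/2; 1]  -> 1/256
value_10 [BRRRRRRRRR]  L=[0]  R=[1/256; 1/128; 1/64; 1/32; 1/16; 1/8; 1/4; 1/2; 1]  -> 1/512
value_11 [BRRRRRRRRRB]  L=[0; 1/512]  R=[1/256; 1/128; 1/64; 1/32; 1/16; 1/8; 1/4; 1/2; 1]  -> 3/1024
value_12 [BRRRRRRRRRBB]  L=[0; 1/512; 3/1024]  R=[1/256; 1/128; 1/64; 1/32; 1/16; 1/8; 1/4; 1/2; 1]  -> 7/2048
value_13 [BRRRRRRRRRBBR]  L=[0; 1/512; 3/1024]  R=[7/2048; 1/256; 1/128; 1/64; 1/32; 1/16; 1/8; 1/4; 1/2; 1]  -> 13/4096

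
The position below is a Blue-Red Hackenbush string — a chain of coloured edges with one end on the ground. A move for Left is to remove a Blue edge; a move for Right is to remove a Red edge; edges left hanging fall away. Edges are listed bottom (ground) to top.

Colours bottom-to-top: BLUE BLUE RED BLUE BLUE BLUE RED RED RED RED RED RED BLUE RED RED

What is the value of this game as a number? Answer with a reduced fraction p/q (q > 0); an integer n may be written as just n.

step 1: add BLUE to get B; options L={ 0 } R={  } — 1
step 2: add BLUE to get BB; options L={ 0,1 } R={  } — 2
step 3: add RED to get BBR; options L={ 0,1 } R={ 2 } — 3/2
step 4: add BLUE to get BBRB; options L={ 0,1,3/2 } R={ 2 } — 7/4
step 5: add BLUE to get BBRBB; options L={ 0,1,3/2,7/4 } R={ 2 } — 15/8
step 6: add BLUE to get BBRBBB; options L={ 0,1,3/2,7/4,15/8 } R={ 2 } — 31/16
step 7: add RED to get BBRBBBR; options L={ 0,1,3/2,7/4,15/8 } R={ 31/16,2 } — 61/32
step 8: add RED to get BBRBBBRR; options L={ 0,1,3/2,7/4,15/8 } R={ 61/32,31/16,2 } — 121/64
step 9: add RED to get BBRBBBRRR; options L={ 0,1,3/2,7/4,15/8 } R={ 121/64,61/32,31/16,2 } — 241/128
step 10: add RED to get BBRBBBRRRR; options L={ 0,1,3/2,7/4,15/8 } R={ 241/128,121/64,61/32,31/16,2 } — 481/256
step 11: add RED to get BBRBBBRRRRR; options L={ 0,1,3/2,7/4,15/8 } R={ 481/256,241/128,121/64,61/32,31/16,2 } — 961/512
step 12: add RED to get BBRBBBRRRRRR; options L={ 0,1,3/2,7/4,15/8 } R={ 961/512,481/256,241/128,121/64,61/32,31/16,2 } — 1921/1024
step 13: add BLUE to get BBRBBBRRRRRRB; options L={ 0,1,3/2,7/4,15/8,1921/1024 } R={ 961/512,481/256,241/128,121/64,61/32,31/16,2 } — 3843/2048
step 14: add RED to get BBRBBBRRRRRRBR; options L={ 0,1,3/2,7/4,15/8,1921/1024 } R={ 3843/2048,961/512,481/256,241/128,121/64,61/32,31/16,2 } — 7685/4096
step 15: add RED to get BBRBBBRRRRRRBRR; options L={ 0,1,3/2,7/4,15/8,1921/1024 } R={ 7685/4096,3843/2048,961/512,481/256,241/128,121/64,61/32,31/16,2 } — 15369/8192

15369/8192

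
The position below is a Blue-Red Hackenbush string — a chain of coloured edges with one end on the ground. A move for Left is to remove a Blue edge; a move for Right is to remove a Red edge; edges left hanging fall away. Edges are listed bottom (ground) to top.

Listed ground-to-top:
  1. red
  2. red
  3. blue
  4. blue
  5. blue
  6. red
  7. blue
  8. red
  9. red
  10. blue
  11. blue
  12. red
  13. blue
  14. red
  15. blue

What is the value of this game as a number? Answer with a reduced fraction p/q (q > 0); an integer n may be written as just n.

edge 1 of 15 (red): { (no moves) | 0 } — -1
edge 2 of 15 (red): { (no moves) | -1 0 } — -2
edge 3 of 15 (blue): { -2 | -1 0 } — -3/2
edge 4 of 15 (blue): { -2 -3/2 | -1 0 } — -5/4
edge 5 of 15 (blue): { -2 -3/2 -5/4 | -1 0 } — -9/8
edge 6 of 15 (red): { -2 -3/2 -5/4 | -9/8 -1 0 } — -19/16
edge 7 of 15 (blue): { -2 -3/2 -5/4 -19/16 | -9/8 -1 0 } — -37/32
edge 8 of 15 (red): { -2 -3/2 -5/4 -19/16 | -37/32 -9/8 -1 0 } — -75/64
edge 9 of 15 (red): { -2 -3/2 -5/4 -19/16 | -75/64 -37/32 -9/8 -1 0 } — -151/128
edge 10 of 15 (blue): { -2 -3/2 -5/4 -19/16 -151/128 | -75/64 -37/32 -9/8 -1 0 } — -301/256
edge 11 of 15 (blue): { -2 -3/2 -5/4 -19/16 -151/128 -301/256 | -75/64 -37/32 -9/8 -1 0 } — -601/512
edge 12 of 15 (red): { -2 -3/2 -5/4 -19/16 -151/128 -301/256 | -601/512 -75/64 -37/32 -9/8 -1 0 } — -1203/1024
edge 13 of 15 (blue): { -2 -3/2 -5/4 -19/16 -151/128 -301/256 -1203/1024 | -601/512 -75/64 -37/32 -9/8 -1 0 } — -2405/2048
edge 14 of 15 (red): { -2 -3/2 -5/4 -19/16 -151/128 -301/256 -1203/1024 | -2405/2048 -601/512 -75/64 -37/32 -9/8 -1 0 } — -4811/4096
edge 15 of 15 (blue): { -2 -3/2 -5/4 -19/16 -151/128 -301/256 -1203/1024 -4811/4096 | -2405/2048 -601/512 -75/64 -37/32 -9/8 -1 0 } — -9621/8192

-9621/8192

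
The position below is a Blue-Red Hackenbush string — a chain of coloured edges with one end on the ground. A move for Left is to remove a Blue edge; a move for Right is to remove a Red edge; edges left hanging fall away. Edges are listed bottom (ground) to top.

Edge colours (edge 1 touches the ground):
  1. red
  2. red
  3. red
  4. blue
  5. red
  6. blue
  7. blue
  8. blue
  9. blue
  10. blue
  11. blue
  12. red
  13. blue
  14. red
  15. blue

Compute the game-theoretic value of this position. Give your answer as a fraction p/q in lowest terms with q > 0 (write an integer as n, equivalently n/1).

-10261/4096

Recurse on prefixes of the 15-edge string red red red blue red blue blue blue blue blue blue red blue red blue:
r: Left { none }, Right { 0 } — simplest -1
rr: Left { none }, Right { -1; 0 } — simplest -2
rrr: Left { none }, Right { -2; -1; 0 } — simplest -3
rrrb: Left { -3 }, Right { -2; -1; 0 } — simplest -5/2
rrrbr: Left { -3 }, Right { -5/2; -2; -1; 0 } — simplest -11/4
rrrbrb: Left { -3; -11/4 }, Right { -5/2; -2; -1; 0 } — simplest -21/8
rrrbrbb: Left { -3; -11/4; -21/8 }, Right { -5/2; -2; -1; 0 } — simplest -41/16
rrrbrbbb: Left { -3; -11/4; -21/8; -41/16 }, Right { -5/2; -2; -1; 0 } — simplest -81/32
rrrbrbbbb: Left { -3; -11/4; -21/8; -41/16; -81/32 }, Right { -5/2; -2; -1; 0 } — simplest -161/64
rrrbrbbbbb: Left { -3; -11/4; -21/8; -41/16; -81/32; -161/64 }, Right { -5/2; -2; -1; 0 } — simplest -321/128
rrrbrbbbbbb: Left { -3; -11/4; -21/8; -41/16; -81/32; -161/64; -321/128 }, Right { -5/2; -2; -1; 0 } — simplest -641/256
rrrbrbbbbbbr: Left { -3; -11/4; -21/8; -41/16; -81/32; -161/64; -321/128 }, Right { -641/256; -5/2; -2; -1; 0 } — simplest -1283/512
rrrbrbbbbbbrb: Left { -3; -11/4; -21/8; -41/16; -81/32; -161/64; -321/128; -1283/512 }, Right { -641/256; -5/2; -2; -1; 0 } — simplest -2565/1024
rrrbrbbbbbbrbr: Left { -3; -11/4; -21/8; -41/16; -81/32; -161/64; -321/128; -1283/512 }, Right { -2565/1024; -641/256; -5/2; -2; -1; 0 } — simplest -5131/2048
rrrbrbbbbbbrbrb: Left { -3; -11/4; -21/8; -41/16; -81/32; -161/64; -321/128; -1283/512; -5131/2048 }, Right { -2565/1024; -641/256; -5/2; -2; -1; 0 } — simplest -10261/4096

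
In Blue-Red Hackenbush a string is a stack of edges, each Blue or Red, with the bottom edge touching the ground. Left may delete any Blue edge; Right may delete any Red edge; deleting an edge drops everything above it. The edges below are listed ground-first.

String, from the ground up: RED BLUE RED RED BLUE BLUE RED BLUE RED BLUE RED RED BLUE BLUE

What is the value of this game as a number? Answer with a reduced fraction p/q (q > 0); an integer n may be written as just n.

val_1 [R]  L=[·]  R=[0]  ⇒ -1
val_2 [RB]  L=[-1]  R=[0]  ⇒ -1/2
val_3 [RBR]  L=[-1]  R=[-1/2, 0]  ⇒ -3/4
val_4 [RBRR]  L=[-1]  R=[-3/4, -1/2, 0]  ⇒ -7/8
val_5 [RBRRB]  L=[-1, -7/8]  R=[-3/4, -1/2, 0]  ⇒ -13/16
val_6 [RBRRBB]  L=[-1, -7/8, -13/16]  R=[-3/4, -1/2, 0]  ⇒ -25/32
val_7 [RBRRBBR]  L=[-1, -7/8, -13/16]  R=[-25/32, -3/4, -1/2, 0]  ⇒ -51/64
val_8 [RBRRBBRB]  L=[-1, -7/8, -13/16, -51/64]  R=[-25/32, -3/4, -1/2, 0]  ⇒ -101/128
val_9 [RBRRBBRBR]  L=[-1, -7/8, -13/16, -51/64]  R=[-101/128, -25/32, -3/4, -1/2, 0]  ⇒ -203/256
val_10 [RBRRBBRBRB]  L=[-1, -7/8, -13/16, -51/64, -203/256]  R=[-101/128, -25/32, -3/4, -1/2, 0]  ⇒ -405/512
val_11 [RBRRBBRBRBR]  L=[-1, -7/8, -13/16, -51/64, -203/256]  R=[-405/512, -101/128, -25/32, -3/4, -1/2, 0]  ⇒ -811/1024
val_12 [RBRRBBRBRBRR]  L=[-1, -7/8, -13/16, -51/64, -203/256]  R=[-811/1024, -405/512, -101/128, -25/32, -3/4, -1/2, 0]  ⇒ -1623/2048
val_13 [RBRRBBRBRBRRB]  L=[-1, -7/8, -13/16, -51/64, -203/256, -1623/2048]  R=[-811/1024, -405/512, -101/128, -25/32, -3/4, -1/2, 0]  ⇒ -3245/4096
val_14 [RBRRBBRBRBRRBB]  L=[-1, -7/8, -13/16, -51/64, -203/256, -1623/2048, -3245/4096]  R=[-811/1024, -405/512, -101/128, -25/32, -3/4, -1/2, 0]  ⇒ -6489/8192

-6489/8192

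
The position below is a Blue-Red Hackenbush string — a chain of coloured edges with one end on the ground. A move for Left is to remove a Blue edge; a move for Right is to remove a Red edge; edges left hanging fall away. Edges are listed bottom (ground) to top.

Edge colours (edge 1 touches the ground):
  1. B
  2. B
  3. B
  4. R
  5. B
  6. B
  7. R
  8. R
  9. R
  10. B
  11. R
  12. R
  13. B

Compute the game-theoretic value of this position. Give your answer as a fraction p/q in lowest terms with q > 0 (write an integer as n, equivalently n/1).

Recurse on prefixes of the 13-edge string B B B R B B R R R B R R B:
1 of 13 · B · max L 0 · min R +∞ ⇒ 1
2 of 13 · BB · max L 1 · min R +∞ ⇒ 2
3 of 13 · BBB · max L 2 · min R +∞ ⇒ 3
4 of 13 · BBBR · max L 2 · min R 3 ⇒ 5/2
5 of 13 · BBBRB · max L 5/2 · min R 3 ⇒ 11/4
6 of 13 · BBBRBB · max L 11/4 · min R 3 ⇒ 23/8
7 of 13 · BBBRBBR · max L 11/4 · min R 23/8 ⇒ 45/16
8 of 13 · BBBRBBRR · max L 11/4 · min R 45/16 ⇒ 89/32
9 of 13 · BBBRBBRRR · max L 11/4 · min R 89/32 ⇒ 177/64
10 of 13 · BBBRBBRRRB · max L 177/64 · min R 89/32 ⇒ 355/128
11 of 13 · BBBRBBRRRBR · max L 177/64 · min R 355/128 ⇒ 709/256
12 of 13 · BBBRBBRRRBRR · max L 177/64 · min R 709/256 ⇒ 1417/512
13 of 13 · BBBRBBRRRBRRB · max L 1417/512 · min R 709/256 ⇒ 2835/1024

2835/1024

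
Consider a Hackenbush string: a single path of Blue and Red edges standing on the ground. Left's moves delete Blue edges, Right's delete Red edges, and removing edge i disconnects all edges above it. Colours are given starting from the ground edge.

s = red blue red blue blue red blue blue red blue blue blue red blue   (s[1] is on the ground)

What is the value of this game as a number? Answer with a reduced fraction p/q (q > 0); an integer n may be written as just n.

-4677/8192

r: Left { none }, Right { 0 } => simplest -1
rb: Left { -1 }, Right { 0 } => simplest -1/2
rbr: Left { -1 }, Right { -1/2; 0 } => simplest -3/4
rbrb: Left { -1; -3/4 }, Right { -1/2; 0 } => simplest -5/8
rbrbb: Left { -1; -3/4; -5/8 }, Right { -1/2; 0 } => simplest -9/16
rbrbbr: Left { -1; -3/4; -5/8 }, Right { -9/16; -1/2; 0 } => simplest -19/32
rbrbbrb: Left { -1; -3/4; -5/8; -19/32 }, Right { -9/16; -1/2; 0 } => simplest -37/64
rbrbbrbb: Left { -1; -3/4; -5/8; -19/32; -37/64 }, Right { -9/16; -1/2; 0 } => simplest -73/128
rbrbbrbbr: Left { -1; -3/4; -5/8; -19/32; -37/64 }, Right { -73/128; -9/16; -1/2; 0 } => simplest -147/256
rbrbbrbbrb: Left { -1; -3/4; -5/8; -19/32; -37/64; -147/256 }, Right { -73/128; -9/16; -1/2; 0 } => simplest -293/512
rbrbbrbbrbb: Left { -1; -3/4; -5/8; -19/32; -37/64; -147/256; -293/512 }, Right { -73/128; -9/16; -1/2; 0 } => simplest -585/1024
rbrbbrbbrbbb: Left { -1; -3/4; -5/8; -19/32; -37/64; -147/256; -293/512; -585/1024 }, Right { -73/128; -9/16; -1/2; 0 } => simplest -1169/2048
rbrbbrbbrbbbr: Left { -1; -3/4; -5/8; -19/32; -37/64; -147/256; -293/512; -585/1024 }, Right { -1169/2048; -73/128; -9/16; -1/2; 0 } => simplest -2339/4096
rbrbbrbbrbbbrb: Left { -1; -3/4; -5/8; -19/32; -37/64; -147/256; -293/512; -585/1024; -2339/4096 }, Right { -1169/2048; -73/128; -9/16; -1/2; 0 } => simplest -4677/8192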